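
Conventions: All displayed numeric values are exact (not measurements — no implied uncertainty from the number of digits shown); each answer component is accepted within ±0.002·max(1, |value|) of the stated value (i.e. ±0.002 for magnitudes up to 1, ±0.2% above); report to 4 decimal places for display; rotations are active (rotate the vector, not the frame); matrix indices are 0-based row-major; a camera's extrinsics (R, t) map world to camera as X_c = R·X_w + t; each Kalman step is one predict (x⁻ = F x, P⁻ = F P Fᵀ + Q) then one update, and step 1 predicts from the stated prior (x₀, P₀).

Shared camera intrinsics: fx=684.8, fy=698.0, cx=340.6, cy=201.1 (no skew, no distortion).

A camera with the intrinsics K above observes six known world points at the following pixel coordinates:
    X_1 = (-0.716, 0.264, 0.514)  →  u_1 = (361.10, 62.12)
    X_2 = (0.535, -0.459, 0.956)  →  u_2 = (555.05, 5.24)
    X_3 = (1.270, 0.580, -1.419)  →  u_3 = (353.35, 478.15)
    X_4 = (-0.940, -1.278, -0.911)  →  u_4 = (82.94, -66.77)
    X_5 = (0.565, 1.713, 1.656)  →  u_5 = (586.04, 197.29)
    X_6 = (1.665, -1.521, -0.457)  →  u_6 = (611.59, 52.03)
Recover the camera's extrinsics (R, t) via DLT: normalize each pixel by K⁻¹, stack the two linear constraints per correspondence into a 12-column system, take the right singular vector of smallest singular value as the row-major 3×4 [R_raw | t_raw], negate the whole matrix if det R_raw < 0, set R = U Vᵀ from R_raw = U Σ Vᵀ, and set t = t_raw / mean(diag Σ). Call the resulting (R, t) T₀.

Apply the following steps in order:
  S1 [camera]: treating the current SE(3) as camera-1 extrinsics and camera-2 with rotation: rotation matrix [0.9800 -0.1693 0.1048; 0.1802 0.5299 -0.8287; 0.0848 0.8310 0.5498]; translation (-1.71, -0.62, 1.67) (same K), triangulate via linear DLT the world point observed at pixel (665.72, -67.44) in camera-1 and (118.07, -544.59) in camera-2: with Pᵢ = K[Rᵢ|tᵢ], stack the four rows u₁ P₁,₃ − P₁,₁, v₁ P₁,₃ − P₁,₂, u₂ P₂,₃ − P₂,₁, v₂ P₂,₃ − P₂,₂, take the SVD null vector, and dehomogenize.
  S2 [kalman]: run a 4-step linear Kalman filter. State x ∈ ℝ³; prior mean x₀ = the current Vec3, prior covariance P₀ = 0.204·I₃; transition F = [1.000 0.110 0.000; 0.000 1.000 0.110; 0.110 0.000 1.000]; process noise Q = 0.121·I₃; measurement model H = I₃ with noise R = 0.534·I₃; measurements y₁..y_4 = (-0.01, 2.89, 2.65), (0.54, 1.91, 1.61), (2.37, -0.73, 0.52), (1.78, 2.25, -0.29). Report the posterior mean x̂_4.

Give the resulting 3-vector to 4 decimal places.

result = (1.4939, 1.3351, 0.9051)

source (pnp_recover): camera pose = R=[0.6570 0.1370 0.7414; 0.5014 0.6549 -0.5654; -0.5630 0.7431 0.3616], t=(0.2000, -0.5000, 4.1199)
after S1 (triangulate): (0.8103, -0.7215, 1.4944)
after S2 (kf_track): (1.4939, 1.3351, 0.9051)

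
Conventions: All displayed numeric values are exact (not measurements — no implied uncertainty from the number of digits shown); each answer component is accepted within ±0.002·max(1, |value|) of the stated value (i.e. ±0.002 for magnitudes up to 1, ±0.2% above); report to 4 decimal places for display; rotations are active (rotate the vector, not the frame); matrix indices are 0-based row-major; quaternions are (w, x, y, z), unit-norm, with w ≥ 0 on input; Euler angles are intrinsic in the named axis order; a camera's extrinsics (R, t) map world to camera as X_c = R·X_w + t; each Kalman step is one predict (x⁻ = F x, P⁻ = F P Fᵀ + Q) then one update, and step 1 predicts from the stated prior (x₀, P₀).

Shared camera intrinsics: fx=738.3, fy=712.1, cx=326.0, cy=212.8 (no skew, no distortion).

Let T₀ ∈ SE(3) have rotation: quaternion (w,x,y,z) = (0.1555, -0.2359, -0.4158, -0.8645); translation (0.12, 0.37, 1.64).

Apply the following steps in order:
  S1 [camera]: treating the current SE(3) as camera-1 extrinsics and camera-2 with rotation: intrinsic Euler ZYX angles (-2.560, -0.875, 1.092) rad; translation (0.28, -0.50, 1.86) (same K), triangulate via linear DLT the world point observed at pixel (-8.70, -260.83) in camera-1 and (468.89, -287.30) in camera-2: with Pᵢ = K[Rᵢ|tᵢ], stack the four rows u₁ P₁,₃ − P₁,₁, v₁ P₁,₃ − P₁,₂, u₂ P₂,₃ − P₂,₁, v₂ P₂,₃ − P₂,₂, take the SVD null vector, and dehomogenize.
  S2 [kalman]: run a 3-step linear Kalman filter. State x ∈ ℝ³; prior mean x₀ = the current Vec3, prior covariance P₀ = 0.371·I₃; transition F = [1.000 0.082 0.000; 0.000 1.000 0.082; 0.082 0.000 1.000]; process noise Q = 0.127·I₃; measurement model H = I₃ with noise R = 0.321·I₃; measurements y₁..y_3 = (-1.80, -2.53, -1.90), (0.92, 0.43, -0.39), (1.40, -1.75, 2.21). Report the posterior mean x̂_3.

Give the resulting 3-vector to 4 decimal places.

result = (0.8349, -0.9902, 0.4989)

after S1 (triangulate): (1.9710, 1.4710, -1.5277)
after S2 (kf_track): (0.8349, -0.9902, 0.4989)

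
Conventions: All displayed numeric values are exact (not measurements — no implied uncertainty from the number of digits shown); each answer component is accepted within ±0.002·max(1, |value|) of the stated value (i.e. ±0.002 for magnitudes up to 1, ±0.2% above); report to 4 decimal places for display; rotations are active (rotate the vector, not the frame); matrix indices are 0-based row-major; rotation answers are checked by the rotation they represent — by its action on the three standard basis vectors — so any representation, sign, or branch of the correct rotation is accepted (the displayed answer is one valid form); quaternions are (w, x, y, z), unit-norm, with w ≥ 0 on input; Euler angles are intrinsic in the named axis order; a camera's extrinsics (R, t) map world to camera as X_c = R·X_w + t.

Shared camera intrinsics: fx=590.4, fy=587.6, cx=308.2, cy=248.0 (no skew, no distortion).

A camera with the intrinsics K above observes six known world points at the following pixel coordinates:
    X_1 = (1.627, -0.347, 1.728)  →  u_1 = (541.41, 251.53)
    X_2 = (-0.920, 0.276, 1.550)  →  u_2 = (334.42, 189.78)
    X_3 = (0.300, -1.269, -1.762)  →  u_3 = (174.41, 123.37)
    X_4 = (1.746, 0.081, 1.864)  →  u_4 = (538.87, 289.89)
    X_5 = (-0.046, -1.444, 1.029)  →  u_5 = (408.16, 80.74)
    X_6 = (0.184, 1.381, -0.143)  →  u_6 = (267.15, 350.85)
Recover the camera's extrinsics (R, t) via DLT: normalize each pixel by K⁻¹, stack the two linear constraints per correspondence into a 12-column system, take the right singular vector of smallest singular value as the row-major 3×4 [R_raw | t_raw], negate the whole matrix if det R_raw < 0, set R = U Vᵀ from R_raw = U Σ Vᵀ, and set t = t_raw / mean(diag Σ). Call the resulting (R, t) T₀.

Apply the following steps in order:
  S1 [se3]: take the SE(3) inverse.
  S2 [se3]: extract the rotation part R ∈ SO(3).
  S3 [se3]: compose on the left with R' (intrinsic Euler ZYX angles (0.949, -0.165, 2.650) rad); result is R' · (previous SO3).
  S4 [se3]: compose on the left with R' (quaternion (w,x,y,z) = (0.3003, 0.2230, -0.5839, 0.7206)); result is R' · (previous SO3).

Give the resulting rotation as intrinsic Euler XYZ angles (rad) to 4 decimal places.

source (pnp_recover): camera pose = R=[0.6574 -0.2510 0.7105; 0.5173 0.8359 -0.1834; -0.5479 0.4881 0.6794], t=(-0.1000, -0.2000, 5.6696)
after S1 (invert_se3): R=[0.6574 0.5173 -0.5479; -0.2510 0.8359 0.4881; 0.7105 -0.1834 0.6794], t=(3.2754, -2.6253, -3.8176)
after S2 (rot_of_se3): [0.6574 0.5173 -0.5479; -0.2510 0.8359 0.4881; 0.7105 -0.1834 0.6794]
after S3 (compose_so3): [0.5417 0.7727 0.3309; 0.5601 -0.0383 -0.8275; -0.6267 0.6336 -0.4535]
after S4 (compose_so3): [-0.7600 -0.5485 0.3486; 0.6274 -0.4796 0.6135; -0.1693 0.6850 0.7086]

rotation (euler_xyz) = (-0.7135, 0.3560, 2.5165)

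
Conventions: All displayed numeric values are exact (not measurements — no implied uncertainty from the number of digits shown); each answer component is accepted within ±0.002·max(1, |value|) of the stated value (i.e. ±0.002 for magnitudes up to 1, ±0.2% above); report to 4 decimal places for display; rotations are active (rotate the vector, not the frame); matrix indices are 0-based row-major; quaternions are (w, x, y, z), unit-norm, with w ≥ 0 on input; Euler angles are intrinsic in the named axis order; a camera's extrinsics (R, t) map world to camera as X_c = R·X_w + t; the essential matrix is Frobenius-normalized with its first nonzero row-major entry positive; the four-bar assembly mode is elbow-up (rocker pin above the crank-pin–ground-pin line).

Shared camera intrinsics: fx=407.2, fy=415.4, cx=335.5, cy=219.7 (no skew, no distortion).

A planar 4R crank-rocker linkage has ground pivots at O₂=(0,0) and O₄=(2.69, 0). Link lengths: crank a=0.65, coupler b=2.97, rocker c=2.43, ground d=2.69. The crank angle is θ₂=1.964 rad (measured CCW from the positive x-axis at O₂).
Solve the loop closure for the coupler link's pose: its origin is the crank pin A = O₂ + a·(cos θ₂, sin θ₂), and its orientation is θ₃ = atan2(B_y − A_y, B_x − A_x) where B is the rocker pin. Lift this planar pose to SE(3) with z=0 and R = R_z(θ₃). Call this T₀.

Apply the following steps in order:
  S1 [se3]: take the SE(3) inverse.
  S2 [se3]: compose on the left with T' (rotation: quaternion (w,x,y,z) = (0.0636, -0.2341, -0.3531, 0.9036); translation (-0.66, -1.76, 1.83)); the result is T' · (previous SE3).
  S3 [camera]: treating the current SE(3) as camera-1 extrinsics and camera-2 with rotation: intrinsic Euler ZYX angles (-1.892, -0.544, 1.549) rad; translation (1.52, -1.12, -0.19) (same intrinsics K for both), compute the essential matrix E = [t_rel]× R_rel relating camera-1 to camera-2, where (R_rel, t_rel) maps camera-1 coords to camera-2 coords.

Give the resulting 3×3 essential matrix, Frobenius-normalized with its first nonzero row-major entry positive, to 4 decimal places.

matrix = [0.1982 0.1130 0.1883; 0.5777 0.0565 0.2957; 0.2889 -0.5223 -0.3631]

source (fourbar_fk): coupler pose = R=[0.8040 -0.5947 0.0000; 0.5947 0.8040 0.0000; 0.0000 0.0000 1.0000], t=(-0.2490, 0.6004, 0.0000)
after S1 (invert_se3): R=[0.8040 0.5947 0.0000; -0.5947 0.8040 0.0000; 0.0000 0.0000 1.0000], t=(-0.1568, -0.6308, 0.0000)
after S2 (compose_se3): R=[-0.7393 -0.4842 -0.4680; 0.6669 -0.4303 -0.6083; 0.0932 -0.7618 0.6410], t=(-0.5534, -1.3355, 2.3106)
after S3 (essential): [0.1982 0.1130 0.1883; 0.5777 0.0565 0.2957; 0.2889 -0.5223 -0.3631]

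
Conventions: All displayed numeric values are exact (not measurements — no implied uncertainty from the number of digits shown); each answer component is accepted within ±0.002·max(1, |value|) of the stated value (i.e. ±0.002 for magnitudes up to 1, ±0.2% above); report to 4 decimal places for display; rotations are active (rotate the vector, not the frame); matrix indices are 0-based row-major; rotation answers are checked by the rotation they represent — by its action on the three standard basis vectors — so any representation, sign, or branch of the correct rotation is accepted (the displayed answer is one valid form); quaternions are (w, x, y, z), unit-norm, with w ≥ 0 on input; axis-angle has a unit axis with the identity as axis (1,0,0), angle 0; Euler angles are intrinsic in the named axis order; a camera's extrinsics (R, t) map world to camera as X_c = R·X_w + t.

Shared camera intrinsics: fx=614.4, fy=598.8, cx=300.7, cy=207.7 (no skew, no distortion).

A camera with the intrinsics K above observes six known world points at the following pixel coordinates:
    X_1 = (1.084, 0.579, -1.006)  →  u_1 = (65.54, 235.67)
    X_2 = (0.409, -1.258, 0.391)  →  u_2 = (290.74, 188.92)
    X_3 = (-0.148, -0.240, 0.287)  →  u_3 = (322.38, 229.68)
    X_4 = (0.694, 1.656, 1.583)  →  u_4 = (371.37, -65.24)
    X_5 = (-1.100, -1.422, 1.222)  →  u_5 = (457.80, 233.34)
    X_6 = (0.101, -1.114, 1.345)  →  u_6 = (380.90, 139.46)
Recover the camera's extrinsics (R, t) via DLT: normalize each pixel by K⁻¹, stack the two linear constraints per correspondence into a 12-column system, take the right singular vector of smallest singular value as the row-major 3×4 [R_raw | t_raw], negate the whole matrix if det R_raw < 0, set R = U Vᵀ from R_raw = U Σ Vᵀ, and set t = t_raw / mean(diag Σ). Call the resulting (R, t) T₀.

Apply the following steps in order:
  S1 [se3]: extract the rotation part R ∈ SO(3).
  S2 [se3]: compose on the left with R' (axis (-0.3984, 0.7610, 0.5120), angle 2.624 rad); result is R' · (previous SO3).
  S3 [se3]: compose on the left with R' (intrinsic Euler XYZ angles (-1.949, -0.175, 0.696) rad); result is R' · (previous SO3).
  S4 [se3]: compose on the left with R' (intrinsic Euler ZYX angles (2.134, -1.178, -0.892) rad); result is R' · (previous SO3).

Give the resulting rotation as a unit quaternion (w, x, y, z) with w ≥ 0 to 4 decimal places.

source (pnp_recover): camera pose = R=[-0.7189 -0.0509 0.6933; -0.6889 -0.0812 -0.7203; 0.0930 -0.9954 0.0233], t=(-0.1400, 0.2700, 4.8002)
after S1 (rot_of_se3): [-0.7189 -0.0509 0.6933; -0.6889 -0.0812 -0.7203; 0.0930 -0.9954 0.0233]
after S2 (compose_so3): [0.9759 0.1004 0.1937; 0.1643 -0.9225 -0.3494; 0.1436 0.3728 -0.9167]
after S3 (compose_so3): [0.6088 0.5934 0.5266; -0.0420 0.6869 -0.7255; -0.7922 0.4195 0.4431]
after S4 (compose_so3): [0.1901 -0.8959 0.4017; 0.9033 -0.0007 -0.4289; 0.3845 0.4443 0.8091]

rotation (quat) = (0.7068, 0.3089, 0.0061, 0.6363)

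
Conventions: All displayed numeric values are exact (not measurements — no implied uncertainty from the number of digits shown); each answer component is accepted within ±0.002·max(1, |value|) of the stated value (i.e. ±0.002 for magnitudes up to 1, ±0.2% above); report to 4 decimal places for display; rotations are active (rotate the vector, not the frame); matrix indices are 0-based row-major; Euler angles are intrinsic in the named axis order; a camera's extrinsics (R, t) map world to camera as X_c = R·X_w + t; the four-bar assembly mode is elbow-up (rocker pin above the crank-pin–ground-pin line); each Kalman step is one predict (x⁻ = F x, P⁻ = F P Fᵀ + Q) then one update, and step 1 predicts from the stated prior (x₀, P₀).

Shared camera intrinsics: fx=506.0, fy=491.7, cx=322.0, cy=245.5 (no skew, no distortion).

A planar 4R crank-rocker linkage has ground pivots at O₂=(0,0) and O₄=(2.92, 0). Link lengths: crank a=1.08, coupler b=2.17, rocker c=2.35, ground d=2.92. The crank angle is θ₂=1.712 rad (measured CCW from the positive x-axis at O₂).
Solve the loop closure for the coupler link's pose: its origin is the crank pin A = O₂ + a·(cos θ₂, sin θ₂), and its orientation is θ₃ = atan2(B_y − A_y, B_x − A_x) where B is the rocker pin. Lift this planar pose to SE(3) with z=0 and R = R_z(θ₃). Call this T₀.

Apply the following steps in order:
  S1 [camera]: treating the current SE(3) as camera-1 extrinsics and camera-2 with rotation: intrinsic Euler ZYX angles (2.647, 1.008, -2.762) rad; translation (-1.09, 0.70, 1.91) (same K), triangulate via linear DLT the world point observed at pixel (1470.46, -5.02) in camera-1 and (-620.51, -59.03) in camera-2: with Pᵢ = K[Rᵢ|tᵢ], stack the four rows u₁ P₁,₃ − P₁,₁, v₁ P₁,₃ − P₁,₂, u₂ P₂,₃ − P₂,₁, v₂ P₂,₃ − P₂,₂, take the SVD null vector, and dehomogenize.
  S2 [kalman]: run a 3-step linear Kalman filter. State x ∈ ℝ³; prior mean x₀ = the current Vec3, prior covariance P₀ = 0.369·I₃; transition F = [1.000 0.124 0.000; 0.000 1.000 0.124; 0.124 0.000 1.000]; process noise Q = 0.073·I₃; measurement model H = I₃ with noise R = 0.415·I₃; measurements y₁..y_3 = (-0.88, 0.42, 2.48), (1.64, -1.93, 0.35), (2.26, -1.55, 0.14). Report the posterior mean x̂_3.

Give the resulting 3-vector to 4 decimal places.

source (fourbar_fk): coupler pose = R=[0.8908 -0.4545 0.0000; 0.4545 0.8908 0.0000; 0.0000 0.0000 1.0000], t=(-0.1520, 1.0693, 0.0000)
after S1 (triangulate): (0.7536, -1.9377, 0.6168)
after S2 (kf_track): (1.0056, -1.1230, 0.8315)

result = (1.0056, -1.1230, 0.8315)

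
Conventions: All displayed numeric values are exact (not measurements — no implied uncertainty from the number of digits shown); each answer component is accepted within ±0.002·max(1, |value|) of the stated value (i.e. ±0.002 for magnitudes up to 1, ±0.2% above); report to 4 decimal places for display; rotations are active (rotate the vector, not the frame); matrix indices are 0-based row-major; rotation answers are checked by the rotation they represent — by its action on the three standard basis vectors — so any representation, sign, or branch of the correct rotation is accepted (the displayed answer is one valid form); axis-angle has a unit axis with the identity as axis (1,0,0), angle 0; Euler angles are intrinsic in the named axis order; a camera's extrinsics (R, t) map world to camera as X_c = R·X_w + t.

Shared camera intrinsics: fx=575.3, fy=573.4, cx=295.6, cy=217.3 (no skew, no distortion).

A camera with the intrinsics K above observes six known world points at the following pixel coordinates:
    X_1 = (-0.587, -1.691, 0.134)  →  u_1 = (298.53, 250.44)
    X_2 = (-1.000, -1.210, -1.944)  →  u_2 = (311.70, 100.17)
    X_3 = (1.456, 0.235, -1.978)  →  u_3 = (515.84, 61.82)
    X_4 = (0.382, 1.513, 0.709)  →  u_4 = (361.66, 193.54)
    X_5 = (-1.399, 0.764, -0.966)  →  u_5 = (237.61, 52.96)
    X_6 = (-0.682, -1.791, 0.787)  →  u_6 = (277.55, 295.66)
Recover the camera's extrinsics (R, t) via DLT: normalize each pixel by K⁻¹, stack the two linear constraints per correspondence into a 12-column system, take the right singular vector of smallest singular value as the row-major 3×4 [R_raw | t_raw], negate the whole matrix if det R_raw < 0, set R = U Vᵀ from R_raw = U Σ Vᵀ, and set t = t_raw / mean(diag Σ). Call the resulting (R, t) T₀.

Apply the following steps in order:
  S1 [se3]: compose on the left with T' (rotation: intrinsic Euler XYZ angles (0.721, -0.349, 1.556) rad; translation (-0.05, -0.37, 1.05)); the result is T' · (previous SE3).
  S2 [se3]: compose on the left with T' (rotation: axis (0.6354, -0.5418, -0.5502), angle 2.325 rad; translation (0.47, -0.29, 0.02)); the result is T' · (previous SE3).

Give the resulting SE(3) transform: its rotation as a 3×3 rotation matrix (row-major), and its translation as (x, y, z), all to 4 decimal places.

rotation (matrix) = ((-0.5806, 0.5055, 0.6383), (-0.0158, -0.7908, 0.6119), (0.8141, 0.3451, 0.4671)), translation = (-4.5059, 2.5433, -4.3550)

source (pnp_recover): camera pose = R=[0.9499 -0.0870 -0.3001; 0.2370 -0.4253 0.8735; -0.2036 -0.9009 -0.3834], t=(0.4900, -0.2500, 6.1395)
after S1 (compose_se3): R=[-0.1398 0.7065 -0.6938; 0.8927 0.3931 0.2203; 0.4283 -0.5886 -0.6856], t=(-1.9077, -3.8714, 5.7707)
after S2 (compose_se3): R=[-0.5806 0.5055 0.6383; -0.0158 -0.7908 0.6119; 0.8141 0.3451 0.4671], t=(-4.5059, 2.5433, -4.3550)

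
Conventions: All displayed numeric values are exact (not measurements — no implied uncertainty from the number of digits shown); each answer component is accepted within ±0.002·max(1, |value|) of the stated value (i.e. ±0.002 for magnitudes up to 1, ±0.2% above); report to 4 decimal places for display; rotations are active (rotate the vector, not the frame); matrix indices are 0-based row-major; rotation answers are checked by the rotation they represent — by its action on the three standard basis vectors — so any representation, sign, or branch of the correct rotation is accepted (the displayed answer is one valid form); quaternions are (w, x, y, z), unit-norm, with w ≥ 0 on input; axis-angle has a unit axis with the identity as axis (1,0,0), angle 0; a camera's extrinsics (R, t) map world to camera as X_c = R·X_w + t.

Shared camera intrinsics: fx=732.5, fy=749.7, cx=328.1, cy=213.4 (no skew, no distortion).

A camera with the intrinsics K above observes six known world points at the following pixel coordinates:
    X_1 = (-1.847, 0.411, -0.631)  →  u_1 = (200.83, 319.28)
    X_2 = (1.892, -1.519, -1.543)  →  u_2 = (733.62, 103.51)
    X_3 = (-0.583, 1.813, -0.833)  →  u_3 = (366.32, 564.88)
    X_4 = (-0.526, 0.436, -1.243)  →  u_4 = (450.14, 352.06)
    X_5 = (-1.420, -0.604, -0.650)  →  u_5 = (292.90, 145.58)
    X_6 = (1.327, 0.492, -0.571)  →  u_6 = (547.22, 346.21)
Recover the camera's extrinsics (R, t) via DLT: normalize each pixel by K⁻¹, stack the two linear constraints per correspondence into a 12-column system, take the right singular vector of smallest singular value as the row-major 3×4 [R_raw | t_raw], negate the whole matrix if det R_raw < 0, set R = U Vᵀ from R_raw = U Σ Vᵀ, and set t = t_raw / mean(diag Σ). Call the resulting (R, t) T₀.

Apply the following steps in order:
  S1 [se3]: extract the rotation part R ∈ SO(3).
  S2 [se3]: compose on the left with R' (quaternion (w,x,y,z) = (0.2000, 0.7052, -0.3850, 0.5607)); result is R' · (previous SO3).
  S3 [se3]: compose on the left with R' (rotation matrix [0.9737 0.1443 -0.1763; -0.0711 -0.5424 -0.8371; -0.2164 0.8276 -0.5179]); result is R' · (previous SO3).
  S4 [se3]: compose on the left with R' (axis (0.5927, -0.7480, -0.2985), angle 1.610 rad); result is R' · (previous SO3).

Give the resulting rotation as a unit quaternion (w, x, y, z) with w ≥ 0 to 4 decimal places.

source (pnp_recover): camera pose = R=[0.7919 -0.1366 -0.5952; 0.1292 0.9901 -0.0554; 0.5969 -0.0331 0.8017], t=(0.4501, 0.3600, 5.6097)
after S1 (rot_of_se3): [0.7919 -0.1366 -0.5952; 0.1292 0.9901 -0.0554; 0.5969 -0.0331 0.8017]
after S2 (compose_so3): [0.3401 -0.7910 0.5086; -0.7591 -0.5502 -0.3480; 0.5551 -0.2677 -0.7876]
after S3 (compose_so3): [0.1238 -0.8024 0.5838; -0.0771 0.5787 0.8119; -0.9893 -0.1455 0.0098]
after S4 (compose_so3): [0.9742 -0.2200 0.0493; 0.2206 0.9753 -0.0063; -0.0467 0.0170 0.9988]

rotation (quat) = (0.9935, 0.0059, 0.0242, 0.1109)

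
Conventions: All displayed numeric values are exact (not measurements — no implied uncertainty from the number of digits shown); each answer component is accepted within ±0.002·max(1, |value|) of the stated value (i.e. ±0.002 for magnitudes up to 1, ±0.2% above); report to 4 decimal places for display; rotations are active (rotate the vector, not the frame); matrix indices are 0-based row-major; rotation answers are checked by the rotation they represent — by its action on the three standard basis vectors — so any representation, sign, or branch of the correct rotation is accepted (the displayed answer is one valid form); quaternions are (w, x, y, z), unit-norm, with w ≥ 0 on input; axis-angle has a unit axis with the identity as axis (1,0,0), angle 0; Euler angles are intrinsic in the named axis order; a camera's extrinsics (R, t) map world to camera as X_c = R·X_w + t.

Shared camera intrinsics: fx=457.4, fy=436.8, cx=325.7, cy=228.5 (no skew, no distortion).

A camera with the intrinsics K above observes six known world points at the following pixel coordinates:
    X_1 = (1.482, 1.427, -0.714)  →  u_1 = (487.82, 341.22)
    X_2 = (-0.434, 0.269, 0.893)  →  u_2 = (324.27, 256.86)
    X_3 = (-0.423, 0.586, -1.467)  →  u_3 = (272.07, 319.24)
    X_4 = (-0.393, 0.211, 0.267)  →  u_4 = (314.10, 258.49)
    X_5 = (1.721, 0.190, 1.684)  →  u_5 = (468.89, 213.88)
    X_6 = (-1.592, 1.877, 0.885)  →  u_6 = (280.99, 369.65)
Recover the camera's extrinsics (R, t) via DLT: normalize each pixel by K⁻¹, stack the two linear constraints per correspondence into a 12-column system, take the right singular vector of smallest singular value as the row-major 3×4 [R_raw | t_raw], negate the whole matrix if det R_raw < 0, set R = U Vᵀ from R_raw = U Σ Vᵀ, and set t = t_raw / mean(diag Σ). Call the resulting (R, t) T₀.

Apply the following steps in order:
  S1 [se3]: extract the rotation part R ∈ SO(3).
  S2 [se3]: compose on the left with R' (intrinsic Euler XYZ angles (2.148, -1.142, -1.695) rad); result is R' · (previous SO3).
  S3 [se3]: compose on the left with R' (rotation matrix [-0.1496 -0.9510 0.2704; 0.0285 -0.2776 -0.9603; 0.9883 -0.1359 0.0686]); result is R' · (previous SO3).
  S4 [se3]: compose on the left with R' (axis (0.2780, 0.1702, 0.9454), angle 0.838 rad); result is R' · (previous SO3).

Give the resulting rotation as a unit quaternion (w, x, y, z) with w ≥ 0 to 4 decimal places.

rotation (quat) = (0.1035, 0.2438, -0.9170, -0.2983)

source (pnp_recover): camera pose = R=[0.9328 0.2580 0.2514; -0.2462 0.9661 -0.0780; -0.2630 0.0108 0.9647], t=(0.0900, 0.1401, 5.7509)
after S1 (rot_of_se3): [0.9328 0.2580 0.2514; -0.2462 0.9661 -0.0780; -0.2630 0.0108 0.9647]
after S2 (compose_so3): [0.0895 0.3754 -0.9225; 0.8544 -0.5050 -0.1226; -0.5119 -0.7772 -0.3660]
after S3 (compose_so3): [-0.9644 0.2139 0.1556; 0.2569 0.8972 0.3592; -0.0628 0.3864 -0.9202]
after S4 (compose_so3): [-0.8597 -0.3854 -0.3352; -0.5088 0.7032 0.4966; 0.0443 0.5975 -0.8006]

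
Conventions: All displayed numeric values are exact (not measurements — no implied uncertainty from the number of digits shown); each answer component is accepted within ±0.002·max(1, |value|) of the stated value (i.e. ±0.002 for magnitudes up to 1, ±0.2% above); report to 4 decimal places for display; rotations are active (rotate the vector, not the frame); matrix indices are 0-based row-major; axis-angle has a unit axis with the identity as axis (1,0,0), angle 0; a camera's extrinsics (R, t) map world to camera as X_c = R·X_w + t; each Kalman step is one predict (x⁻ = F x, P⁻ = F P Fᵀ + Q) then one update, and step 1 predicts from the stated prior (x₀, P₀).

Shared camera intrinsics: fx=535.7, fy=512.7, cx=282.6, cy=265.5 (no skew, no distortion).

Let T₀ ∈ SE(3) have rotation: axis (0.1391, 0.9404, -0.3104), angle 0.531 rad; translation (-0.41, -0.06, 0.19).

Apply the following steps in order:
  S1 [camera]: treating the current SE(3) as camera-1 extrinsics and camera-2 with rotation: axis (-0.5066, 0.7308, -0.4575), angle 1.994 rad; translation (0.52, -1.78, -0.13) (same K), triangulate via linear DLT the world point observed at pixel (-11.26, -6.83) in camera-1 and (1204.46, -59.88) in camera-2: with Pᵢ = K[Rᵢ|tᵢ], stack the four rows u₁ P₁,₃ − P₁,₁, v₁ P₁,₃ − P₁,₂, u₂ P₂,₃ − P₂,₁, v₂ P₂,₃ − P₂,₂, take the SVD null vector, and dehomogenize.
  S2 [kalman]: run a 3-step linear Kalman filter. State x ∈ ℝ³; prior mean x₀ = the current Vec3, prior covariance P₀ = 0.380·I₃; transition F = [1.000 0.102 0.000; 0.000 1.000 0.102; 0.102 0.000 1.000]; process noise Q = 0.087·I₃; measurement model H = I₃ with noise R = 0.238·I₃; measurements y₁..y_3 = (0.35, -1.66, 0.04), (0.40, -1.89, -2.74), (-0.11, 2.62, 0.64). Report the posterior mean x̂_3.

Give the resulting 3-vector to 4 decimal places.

after S1 (triangulate): (-1.4712, -1.1478, 1.4826)
after S2 (kf_track): (-0.0757, 0.3049, -0.2296)

result = (-0.0757, 0.3049, -0.2296)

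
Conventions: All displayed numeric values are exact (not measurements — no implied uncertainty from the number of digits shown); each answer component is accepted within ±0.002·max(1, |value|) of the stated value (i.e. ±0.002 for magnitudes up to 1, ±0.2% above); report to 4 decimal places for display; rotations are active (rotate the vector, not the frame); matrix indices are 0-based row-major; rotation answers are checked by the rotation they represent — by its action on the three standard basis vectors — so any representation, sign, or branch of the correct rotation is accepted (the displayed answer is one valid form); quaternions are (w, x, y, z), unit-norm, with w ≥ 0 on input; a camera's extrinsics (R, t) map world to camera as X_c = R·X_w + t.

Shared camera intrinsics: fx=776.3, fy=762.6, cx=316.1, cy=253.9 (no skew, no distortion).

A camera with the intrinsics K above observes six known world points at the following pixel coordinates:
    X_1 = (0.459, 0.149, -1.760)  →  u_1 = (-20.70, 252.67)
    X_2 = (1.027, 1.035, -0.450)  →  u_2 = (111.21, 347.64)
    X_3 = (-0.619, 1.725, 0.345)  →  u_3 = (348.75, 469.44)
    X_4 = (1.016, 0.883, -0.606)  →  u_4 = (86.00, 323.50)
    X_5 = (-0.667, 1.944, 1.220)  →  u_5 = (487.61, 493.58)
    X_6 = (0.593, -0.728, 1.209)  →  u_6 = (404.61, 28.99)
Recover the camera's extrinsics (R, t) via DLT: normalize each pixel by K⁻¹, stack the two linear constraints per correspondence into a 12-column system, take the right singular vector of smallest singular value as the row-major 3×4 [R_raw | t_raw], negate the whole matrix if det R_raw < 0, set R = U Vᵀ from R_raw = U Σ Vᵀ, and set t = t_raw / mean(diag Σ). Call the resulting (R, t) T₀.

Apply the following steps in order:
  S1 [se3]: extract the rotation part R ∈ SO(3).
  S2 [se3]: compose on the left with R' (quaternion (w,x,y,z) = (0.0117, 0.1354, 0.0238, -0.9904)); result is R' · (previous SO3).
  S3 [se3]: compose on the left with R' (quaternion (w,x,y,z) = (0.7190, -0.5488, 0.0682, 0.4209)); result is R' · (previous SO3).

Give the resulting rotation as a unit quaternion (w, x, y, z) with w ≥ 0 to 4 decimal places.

rotation (quat) = (0.5657, 0.6198, 0.1560, -0.5210)

source (pnp_recover): camera pose = R=[-0.2808 0.0767 0.9567; -0.2561 0.9547 -0.1517; -0.9250 -0.2876 -0.2484], t=(-0.4200, -0.3001, 5.1505)
after S1 (rot_of_se3): [-0.2808 0.0767 0.9567; -0.2561 0.9547 -0.1517; -0.9250 -0.2876 -0.2484]
after S2 (compose_so3): [0.5104 0.0314 -0.8594; 0.3070 -0.9401 0.1480; -0.8033 -0.3394 -0.4895]
after S3 (compose_so3): [0.4083 0.7829 -0.4694; -0.3960 -0.3114 -0.8638; -0.8224 0.5386 0.1829]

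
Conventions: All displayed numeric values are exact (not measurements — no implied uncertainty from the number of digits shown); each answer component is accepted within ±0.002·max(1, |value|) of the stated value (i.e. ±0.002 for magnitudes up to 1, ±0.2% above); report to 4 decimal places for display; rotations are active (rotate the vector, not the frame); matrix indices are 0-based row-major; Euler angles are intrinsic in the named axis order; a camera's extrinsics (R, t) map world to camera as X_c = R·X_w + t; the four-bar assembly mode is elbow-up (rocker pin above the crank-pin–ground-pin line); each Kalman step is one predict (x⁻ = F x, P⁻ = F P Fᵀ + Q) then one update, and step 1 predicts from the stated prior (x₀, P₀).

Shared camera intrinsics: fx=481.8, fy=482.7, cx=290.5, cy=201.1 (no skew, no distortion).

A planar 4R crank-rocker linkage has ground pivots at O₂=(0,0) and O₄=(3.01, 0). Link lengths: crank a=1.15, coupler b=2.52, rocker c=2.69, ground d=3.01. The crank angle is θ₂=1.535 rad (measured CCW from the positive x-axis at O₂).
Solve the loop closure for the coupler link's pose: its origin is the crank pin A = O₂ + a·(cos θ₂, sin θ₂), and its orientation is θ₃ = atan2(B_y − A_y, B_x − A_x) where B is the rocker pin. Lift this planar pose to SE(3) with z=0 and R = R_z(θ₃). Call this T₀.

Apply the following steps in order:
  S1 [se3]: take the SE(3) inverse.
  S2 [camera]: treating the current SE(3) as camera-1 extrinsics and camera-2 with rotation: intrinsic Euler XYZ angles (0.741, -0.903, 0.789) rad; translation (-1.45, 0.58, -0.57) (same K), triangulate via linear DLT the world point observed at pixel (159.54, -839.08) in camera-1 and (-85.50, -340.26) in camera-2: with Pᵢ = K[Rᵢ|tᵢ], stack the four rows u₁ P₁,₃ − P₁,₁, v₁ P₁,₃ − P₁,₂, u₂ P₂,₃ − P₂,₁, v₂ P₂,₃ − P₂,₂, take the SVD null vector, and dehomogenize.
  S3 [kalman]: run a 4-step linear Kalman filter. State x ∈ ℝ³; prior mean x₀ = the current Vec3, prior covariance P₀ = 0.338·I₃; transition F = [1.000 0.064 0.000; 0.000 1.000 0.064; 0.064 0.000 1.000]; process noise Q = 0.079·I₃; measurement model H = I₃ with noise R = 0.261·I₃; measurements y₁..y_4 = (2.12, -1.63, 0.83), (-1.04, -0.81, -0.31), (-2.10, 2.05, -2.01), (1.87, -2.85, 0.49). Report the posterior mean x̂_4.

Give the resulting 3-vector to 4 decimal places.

result = (0.3572, -1.1202, -0.1513)

source (fourbar_fk): coupler pose = R=[0.8326 -0.5539 0.0000; 0.5539 0.8326 0.0000; 0.0000 0.0000 1.0000], t=(0.0412, 1.1493, 0.0000)
after S1 (invert_se3): R=[0.8326 0.5539 0.0000; -0.5539 0.8326 0.0000; 0.0000 0.0000 1.0000], t=(-0.6709, -0.9340, 0.0000)
after S2 (triangulate): (1.6051, -1.9947, 1.6167)
after S3 (kf_track): (0.3572, -1.1202, -0.1513)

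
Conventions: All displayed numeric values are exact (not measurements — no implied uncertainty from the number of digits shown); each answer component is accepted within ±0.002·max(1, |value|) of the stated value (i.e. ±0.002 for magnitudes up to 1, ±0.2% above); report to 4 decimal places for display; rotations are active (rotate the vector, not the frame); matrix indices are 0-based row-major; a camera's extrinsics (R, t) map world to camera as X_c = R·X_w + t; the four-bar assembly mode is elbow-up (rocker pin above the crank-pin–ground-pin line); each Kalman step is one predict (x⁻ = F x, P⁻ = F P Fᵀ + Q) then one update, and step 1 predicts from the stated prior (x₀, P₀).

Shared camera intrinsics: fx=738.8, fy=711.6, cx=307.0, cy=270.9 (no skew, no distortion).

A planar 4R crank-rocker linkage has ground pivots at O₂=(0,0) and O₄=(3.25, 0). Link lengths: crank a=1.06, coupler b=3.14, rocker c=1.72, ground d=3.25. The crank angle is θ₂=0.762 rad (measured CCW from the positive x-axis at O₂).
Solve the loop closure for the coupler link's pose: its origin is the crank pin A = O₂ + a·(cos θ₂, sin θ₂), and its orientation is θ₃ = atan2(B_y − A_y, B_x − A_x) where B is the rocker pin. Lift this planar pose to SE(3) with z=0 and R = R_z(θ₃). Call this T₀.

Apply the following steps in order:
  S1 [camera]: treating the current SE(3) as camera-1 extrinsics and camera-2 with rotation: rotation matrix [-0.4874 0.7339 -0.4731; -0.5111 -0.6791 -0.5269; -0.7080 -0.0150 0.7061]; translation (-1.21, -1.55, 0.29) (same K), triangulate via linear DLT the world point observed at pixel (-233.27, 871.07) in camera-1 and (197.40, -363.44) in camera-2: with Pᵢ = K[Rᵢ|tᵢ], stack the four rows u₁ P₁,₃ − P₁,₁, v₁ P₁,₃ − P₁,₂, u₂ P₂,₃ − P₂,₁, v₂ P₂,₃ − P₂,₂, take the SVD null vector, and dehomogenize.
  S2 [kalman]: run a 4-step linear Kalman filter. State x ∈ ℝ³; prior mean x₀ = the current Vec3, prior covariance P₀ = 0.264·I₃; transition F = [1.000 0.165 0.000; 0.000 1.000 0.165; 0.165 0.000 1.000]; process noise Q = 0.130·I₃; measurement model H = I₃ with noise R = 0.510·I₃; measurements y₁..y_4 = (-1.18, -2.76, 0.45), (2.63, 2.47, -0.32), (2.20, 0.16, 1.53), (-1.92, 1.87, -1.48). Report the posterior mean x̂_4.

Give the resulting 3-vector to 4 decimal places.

result = (-0.0751, 1.0788, -0.0054)

source (fourbar_fk): coupler pose = R=[0.9574 -0.2888 0.0000; 0.2888 0.9574 0.0000; 0.0000 0.0000 1.0000], t=(0.7669, 0.7318, 0.0000)
after S1 (triangulate): (-1.6207, 1.0272, 1.4788)
after S2 (kf_track): (-0.0751, 1.0788, -0.0054)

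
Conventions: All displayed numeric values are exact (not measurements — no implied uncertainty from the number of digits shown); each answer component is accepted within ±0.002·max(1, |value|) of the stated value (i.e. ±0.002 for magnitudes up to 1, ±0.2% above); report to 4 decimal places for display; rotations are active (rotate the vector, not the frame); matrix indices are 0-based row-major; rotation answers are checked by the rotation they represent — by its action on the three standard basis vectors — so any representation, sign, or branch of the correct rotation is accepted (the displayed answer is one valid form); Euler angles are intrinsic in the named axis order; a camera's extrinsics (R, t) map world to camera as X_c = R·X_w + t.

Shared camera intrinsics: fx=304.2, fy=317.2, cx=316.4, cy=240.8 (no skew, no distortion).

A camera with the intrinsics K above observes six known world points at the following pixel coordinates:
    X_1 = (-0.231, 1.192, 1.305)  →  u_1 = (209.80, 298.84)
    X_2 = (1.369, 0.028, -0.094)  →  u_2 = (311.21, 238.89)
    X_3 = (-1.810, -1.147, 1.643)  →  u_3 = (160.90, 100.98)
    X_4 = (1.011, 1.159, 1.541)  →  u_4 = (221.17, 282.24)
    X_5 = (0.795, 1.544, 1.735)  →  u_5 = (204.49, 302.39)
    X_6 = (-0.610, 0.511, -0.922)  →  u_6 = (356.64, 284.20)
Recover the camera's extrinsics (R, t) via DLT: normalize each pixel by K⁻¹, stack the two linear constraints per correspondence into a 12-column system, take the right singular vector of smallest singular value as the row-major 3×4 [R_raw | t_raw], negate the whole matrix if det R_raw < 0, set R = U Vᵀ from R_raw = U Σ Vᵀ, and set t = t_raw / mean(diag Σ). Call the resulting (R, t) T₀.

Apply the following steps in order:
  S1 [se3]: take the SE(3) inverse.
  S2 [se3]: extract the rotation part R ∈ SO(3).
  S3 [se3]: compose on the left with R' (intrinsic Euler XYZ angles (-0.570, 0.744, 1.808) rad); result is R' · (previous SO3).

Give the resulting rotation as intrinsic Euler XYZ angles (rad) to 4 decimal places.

rotation (euler_xyz) = (-1.9556, -0.1785, 2.1610)

source (pnp_recover): camera pose = R=[0.0162 -0.1710 -0.9851; -0.0165 0.9851 -0.1713; 0.9997 0.0190 0.0131], t=(-0.2200, -0.0600, 5.0801)
after S1 (invert_se3): R=[0.0162 -0.0165 0.9997; -0.1710 0.9851 0.0190; -0.9851 -0.1713 0.0131], t=(-5.0762, -0.0750, -0.2937)
after S2 (rot_of_se3): [0.0162 -0.0165 0.9997; -0.1710 0.9851 0.0190; -0.9851 -0.1713 0.0131]
after S3 (compose_so3): [-0.5477 -0.8176 -0.1775; -0.4034 0.0722 0.9122; -0.7330 0.5712 -0.3694]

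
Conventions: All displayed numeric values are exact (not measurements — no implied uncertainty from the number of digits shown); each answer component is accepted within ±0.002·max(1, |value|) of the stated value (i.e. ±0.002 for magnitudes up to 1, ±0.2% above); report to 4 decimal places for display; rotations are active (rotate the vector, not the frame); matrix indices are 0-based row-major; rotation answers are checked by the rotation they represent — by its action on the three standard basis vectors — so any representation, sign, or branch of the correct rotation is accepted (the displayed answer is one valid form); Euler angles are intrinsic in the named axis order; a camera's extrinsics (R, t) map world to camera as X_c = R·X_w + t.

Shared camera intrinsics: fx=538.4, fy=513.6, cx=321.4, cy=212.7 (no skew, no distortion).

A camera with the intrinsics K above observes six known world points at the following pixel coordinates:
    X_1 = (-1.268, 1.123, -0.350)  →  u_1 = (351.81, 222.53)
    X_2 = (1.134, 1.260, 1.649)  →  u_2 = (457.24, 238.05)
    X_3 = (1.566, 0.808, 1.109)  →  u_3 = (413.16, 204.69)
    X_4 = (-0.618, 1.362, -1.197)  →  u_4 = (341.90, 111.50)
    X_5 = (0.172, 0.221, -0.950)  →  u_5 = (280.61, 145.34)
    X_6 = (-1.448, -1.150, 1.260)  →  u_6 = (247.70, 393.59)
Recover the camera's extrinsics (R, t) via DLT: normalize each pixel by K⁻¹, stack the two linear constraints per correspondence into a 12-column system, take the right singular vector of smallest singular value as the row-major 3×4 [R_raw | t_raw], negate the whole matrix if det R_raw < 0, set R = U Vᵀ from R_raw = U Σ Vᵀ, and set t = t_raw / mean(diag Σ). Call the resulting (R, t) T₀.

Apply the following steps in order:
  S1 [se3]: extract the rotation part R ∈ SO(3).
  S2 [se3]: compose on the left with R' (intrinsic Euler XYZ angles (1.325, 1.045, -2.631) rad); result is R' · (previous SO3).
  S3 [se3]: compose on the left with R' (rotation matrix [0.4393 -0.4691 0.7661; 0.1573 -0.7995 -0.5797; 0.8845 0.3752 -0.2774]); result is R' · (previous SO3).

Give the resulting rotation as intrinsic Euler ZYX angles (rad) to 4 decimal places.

rotation (euler_zyx) = (0.3253, -0.0332, -1.2438)

source (pnp_recover): camera pose = R=[0.2134 0.8388 0.5009; -0.5185 -0.3374 0.7857; 0.8280 -0.4274 0.3629], t=(-0.2200, 0.0900, 6.5502)
after S1 (rot_of_se3): [0.2134 0.8388 0.5009; -0.5185 -0.3374 0.7857; 0.8280 -0.4274 0.3629]
after S2 (compose_so3): [0.4956 -0.8197 0.2872; -0.6872 -0.5723 -0.4475; 0.5312 0.0244 -0.8469]
after S3 (compose_so3): [0.9470 -0.0729 -0.3127; 0.3194 0.3144 0.8939; 0.0331 -0.9465 0.3211]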